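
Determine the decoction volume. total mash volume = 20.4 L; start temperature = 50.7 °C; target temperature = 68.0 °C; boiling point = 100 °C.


V_dec = V_total·(T_target − T_start)/(T_boil − T_start)
V_dec = 20.4·(68.0 − 50.7)/(100 − 50.7)

7.1586 L


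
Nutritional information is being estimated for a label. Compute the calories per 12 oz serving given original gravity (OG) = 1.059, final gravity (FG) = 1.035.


ABW = (OG−FG)·131.25·0.79/FG;  °P = 259 − 259/SG (for OG→OE and FG→AE);  RE = 0.1808·OE + 0.8192·AE;  Cal = (6.9·ABW + 4·(RE−0.1))·FG·3.55
ABW = (1.059 − 1.035)·131.25·0.79/1.035 = 2.4043
OE = 259 − 259/1.059 = 14.4297 °P
AE = 259 − 259/1.035 = 8.7585 °P
RE = 0.1808·14.4297 + 0.8192·8.7585 = 9.7838 °P
Cal = (6.9·2.4043 + 4·(9.7838−0.1))·1.035·3.55

203.2787 kcal


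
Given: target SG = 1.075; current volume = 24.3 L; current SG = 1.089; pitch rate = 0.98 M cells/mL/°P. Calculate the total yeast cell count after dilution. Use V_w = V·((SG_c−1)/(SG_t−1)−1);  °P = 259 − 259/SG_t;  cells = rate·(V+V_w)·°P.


V_w = 24.3·((1.089−1)/(1.075−1)−1) = 4.5360
V_final = 24.3 + 4.5360 = 28.8360
°P = 259 − 259/1.075 = 18.0698
cells = 0.98·28.8360·18.0698

510.6386 billion cells


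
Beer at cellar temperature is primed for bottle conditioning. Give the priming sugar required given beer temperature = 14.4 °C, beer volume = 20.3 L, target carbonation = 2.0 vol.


residual = 14.695·(0.01821 + 0.09011·e^(−0.04·T));  sugar = (target − residual)·4.0·V
residual = 14.695·(0.01821 + 0.09011·e^(−0.04·14.4)) = 1.0120
sugar = (2.0 − 1.0120)·4.0·20.3

80.2284 g


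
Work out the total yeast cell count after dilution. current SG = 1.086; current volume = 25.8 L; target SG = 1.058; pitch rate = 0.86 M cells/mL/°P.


V_w = V·((SG_c−1)/(SG_t−1)−1);  °P = 259 − 259/SG_t;  cells = rate·(V+V_w)·°P
V_w = 25.8·((1.086−1)/(1.058−1)−1) = 12.4552
V_final = 25.8 + 12.4552 = 38.2552
°P = 259 − 259/1.058 = 14.1985
cells = 0.86·38.2552·14.1985

467.1224 billion cells


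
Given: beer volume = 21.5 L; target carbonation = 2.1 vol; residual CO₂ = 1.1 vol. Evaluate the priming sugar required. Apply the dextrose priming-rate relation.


sugar = (target − residual)·4.0·V
sugar = (2.1 − 1.1)·4.0·21.5

86.0000 g


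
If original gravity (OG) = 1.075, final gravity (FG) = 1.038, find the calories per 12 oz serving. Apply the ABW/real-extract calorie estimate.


ABW = (OG−FG)·131.25·0.79/FG;  °P = 259 − 259/SG (for OG→OE and FG→AE);  RE = 0.1808·OE + 0.8192·AE;  Cal = (6.9·ABW + 4·(RE−0.1))·FG·3.55
ABW = (1.075 − 1.038)·131.25·0.79/1.038 = 3.6960
OE = 259 − 259/1.075 = 18.0698 °P
AE = 259 − 259/1.038 = 9.4817 °P
RE = 0.1808·18.0698 + 0.8192·9.4817 = 11.0344 °P
Cal = (6.9·3.6960 + 4·(11.0344−0.1))·1.038·3.55

255.1425 kcal


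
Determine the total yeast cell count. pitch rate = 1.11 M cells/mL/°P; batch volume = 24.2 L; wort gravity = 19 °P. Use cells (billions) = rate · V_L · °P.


cells = 1.11 · 24.2 · 19

510.3780 billion cells


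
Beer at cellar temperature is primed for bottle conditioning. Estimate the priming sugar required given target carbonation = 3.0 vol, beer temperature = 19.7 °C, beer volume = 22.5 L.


residual = 14.695·(0.01821 + 0.09011·e^(−0.04·T));  sugar = (target − residual)·4.0·V
residual = 14.695·(0.01821 + 0.09011·e^(−0.04·19.7)) = 0.8698
sugar = (3.0 − 0.8698)·4.0·22.5

191.7211 g


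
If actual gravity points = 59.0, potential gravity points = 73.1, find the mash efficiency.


efficiency = actual / potential × 100
efficiency = 59.0 / 73.1 × 100

80.7114 %


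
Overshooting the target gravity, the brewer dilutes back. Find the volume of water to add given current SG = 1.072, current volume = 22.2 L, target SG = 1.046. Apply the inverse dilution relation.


V_water = V·((SG_curr − 1)/(SG_target − 1) − 1)
V_water = 22.2·((1.072 − 1)/(1.046 − 1) − 1)

12.5478 L


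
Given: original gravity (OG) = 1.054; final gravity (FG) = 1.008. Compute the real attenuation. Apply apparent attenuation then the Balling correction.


AA = (OG−FG)/(OG−1)·100;  RA = AA·0.8192
AA = (1.054 − 1.008)/(1.054 − 1)·100 = 85.1852
RA = 85.1852·0.8192

69.7837 %


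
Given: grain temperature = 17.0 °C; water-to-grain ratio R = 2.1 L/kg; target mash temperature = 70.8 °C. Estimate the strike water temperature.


T_strike = (0.41/R)·(T_mash − T_grain) + T_mash
T_strike = (0.41/2.1)·(70.8 − 17.0) + 70.8

81.3038 °C


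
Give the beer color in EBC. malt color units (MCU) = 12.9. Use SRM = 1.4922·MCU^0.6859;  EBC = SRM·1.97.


SRM = 1.4922·12.9^0.6859 = 8.6215
EBC = 8.6215·1.97

16.9843 EBC


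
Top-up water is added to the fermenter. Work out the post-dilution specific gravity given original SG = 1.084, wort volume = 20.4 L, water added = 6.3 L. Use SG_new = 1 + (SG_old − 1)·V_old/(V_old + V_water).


pts = (1.084 − 1)·1000·20.4/(20.4 + 6.3) = 64.1798
SG_new = 1 + 64.1798/1000

1.0642


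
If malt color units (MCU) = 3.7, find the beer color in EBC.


SRM = 1.4922·MCU^0.6859;  EBC = SRM·1.97
SRM = 1.4922·3.7^0.6859 = 3.6606
EBC = 3.6606·1.97

7.2115 EBC


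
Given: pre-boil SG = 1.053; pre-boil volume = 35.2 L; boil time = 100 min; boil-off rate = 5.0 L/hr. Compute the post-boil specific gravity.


V_post = V_pre − rate·(t/60);  SG_post = 1 + (SG_pre−1)·V_pre/V_post
V_post = 35.2 − 5.0·(100/60) = 26.8667
SG_post = 1 + (1.053 − 1)·35.2/26.8667

1.0694


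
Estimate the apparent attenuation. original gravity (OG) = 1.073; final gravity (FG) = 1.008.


AA = (OG − FG)/(OG − 1) · 100
AA = (1.073 − 1.008)/(1.073 − 1) · 100

89.0411 %


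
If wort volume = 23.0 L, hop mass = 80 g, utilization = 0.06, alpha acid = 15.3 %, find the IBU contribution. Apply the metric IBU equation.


IBU = (α/100)·mass·U·1000 / V
IBU = (15.3/100)·80·0.06·1000 / 23.0

31.9304 IBU


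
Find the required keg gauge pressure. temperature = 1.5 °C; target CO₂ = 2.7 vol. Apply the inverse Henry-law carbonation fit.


psi = vols/(0.01821 + 0.09011·e^(−0.04·T)) − 14.695
psi = 2.7/(0.01821 + 0.09011·e^(−0.04·1.5)) − 14.695

11.5002 psi


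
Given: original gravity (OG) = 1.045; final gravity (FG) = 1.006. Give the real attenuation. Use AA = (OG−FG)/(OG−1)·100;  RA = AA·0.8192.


AA = (1.045 − 1.006)/(1.045 − 1)·100 = 86.6667
RA = 86.6667·0.8192

70.9973 %


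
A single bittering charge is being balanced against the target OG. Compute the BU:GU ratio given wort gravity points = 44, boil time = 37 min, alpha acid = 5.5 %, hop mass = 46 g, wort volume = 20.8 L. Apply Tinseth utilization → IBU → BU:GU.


U = 1.65·0.000125^(GP/1000)·(1−e^(−0.04t))/4.15;  IBU = (α/100)·m·U·1000/V;  BU:GU = IBU/GP
U = 1.65·0.000125^(44/1000)·(1−e^(−0.04·37))/4.15 = 0.2068
IBU = (5.5/100)·46·0.2068·1000/20.8 = 25.1523
BU:GU = 25.1523/44

0.5716


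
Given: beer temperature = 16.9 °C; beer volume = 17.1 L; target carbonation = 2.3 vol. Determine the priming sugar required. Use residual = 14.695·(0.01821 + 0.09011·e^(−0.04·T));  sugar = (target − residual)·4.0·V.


residual = 14.695·(0.01821 + 0.09011·e^(−0.04·16.9)) = 0.9411
sugar = (2.3 − 0.9411)·4.0·17.1

92.9467 g


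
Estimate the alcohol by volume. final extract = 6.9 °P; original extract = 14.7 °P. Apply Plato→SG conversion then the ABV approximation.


SG = 259/(259 − P);  ABV = (OG − FG)·131.25
OG = 259/(259 − 14.7) = 1.0602
FG = 259/(259 − 6.9) = 1.0274
ABV = (1.0602 − 1.0274)·131.25

4.3052 % ABV


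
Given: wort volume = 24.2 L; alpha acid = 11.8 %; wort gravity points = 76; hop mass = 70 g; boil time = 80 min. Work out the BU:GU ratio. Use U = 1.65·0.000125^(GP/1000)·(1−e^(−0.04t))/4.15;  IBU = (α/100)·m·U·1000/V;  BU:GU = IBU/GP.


U = 1.65·0.000125^(76/1000)·(1−e^(−0.04·80))/4.15 = 0.1926
IBU = (11.8/100)·70·0.1926·1000/24.2 = 65.7494
BU:GU = 65.7494/76

0.8651


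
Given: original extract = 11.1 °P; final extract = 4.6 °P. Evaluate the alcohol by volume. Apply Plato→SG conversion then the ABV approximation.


SG = 259/(259 − P);  ABV = (OG − FG)·131.25
OG = 259/(259 − 11.1) = 1.0448
FG = 259/(259 − 4.6) = 1.0181
ABV = (1.0448 − 1.0181)·131.25

3.5036 % ABV


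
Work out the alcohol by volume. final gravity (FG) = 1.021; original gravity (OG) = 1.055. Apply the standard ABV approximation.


ABV = (OG − FG) · 131.25
ABV = (1.055 − 1.021) · 131.25

4.4625 % ABV


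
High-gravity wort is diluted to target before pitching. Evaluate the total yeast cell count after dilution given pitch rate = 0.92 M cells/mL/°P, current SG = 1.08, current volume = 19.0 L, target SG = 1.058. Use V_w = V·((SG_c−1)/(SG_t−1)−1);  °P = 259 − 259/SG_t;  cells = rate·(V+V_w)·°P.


V_w = 19.0·((1.08−1)/(1.058−1)−1) = 7.2069
V_final = 19.0 + 7.2069 = 26.2069
°P = 259 − 259/1.058 = 14.1985
cells = 0.92·26.2069·14.1985

342.3304 billion cells


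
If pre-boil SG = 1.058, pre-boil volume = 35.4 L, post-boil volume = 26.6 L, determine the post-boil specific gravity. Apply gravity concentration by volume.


SG_post = 1 + (SG_pre − 1)·V_pre/V_post
pts_pre = (1.058 − 1)·1000 = 58.0000
pts_post = 58.0000·35.4/26.6 = 77.1880
SG_post = 1 + 77.1880/1000

1.0772


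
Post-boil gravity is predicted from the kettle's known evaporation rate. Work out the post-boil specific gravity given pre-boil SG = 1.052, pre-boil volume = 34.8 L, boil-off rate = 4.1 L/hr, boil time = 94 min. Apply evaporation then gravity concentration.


V_post = V_pre − rate·(t/60);  SG_post = 1 + (SG_pre−1)·V_pre/V_post
V_post = 34.8 − 4.1·(94/60) = 28.3767
SG_post = 1 + (1.052 − 1)·34.8/28.3767

1.0638


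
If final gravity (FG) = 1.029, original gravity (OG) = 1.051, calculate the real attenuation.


AA = (OG−FG)/(OG−1)·100;  RA = AA·0.8192
AA = (1.051 − 1.029)/(1.051 − 1)·100 = 43.1373
RA = 43.1373·0.8192

35.3380 %


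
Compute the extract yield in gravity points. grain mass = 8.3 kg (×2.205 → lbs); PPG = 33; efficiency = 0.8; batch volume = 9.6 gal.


points = lbs × PPG × eff / vol
lbs = 8.3 × 2.205 = 18.3015
points = 18.3015 × 33 × 0.8 / 9.6

50.3291 points


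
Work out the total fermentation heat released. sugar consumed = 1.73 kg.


Q = m_sugar · 590 kJ/kg
Q = 1.73 · 590

1020.7000 kJ


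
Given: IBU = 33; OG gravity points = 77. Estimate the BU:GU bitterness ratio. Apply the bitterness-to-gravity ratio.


BU:GU = IBU / OG_points
BU:GU = 33 / 77

0.4286


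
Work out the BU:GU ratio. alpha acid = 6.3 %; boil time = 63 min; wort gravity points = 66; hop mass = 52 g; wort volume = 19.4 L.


U = 1.65·0.000125^(GP/1000)·(1−e^(−0.04t))/4.15;  IBU = (α/100)·m·U·1000/V;  BU:GU = IBU/GP
U = 1.65·0.000125^(66/1000)·(1−e^(−0.04·63))/4.15 = 0.2020
IBU = (6.3/100)·52·0.2020·1000/19.4 = 34.1150
BU:GU = 34.1150/66

0.5169


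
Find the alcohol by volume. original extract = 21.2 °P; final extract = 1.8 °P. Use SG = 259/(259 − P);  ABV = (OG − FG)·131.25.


OG = 259/(259 − 21.2) = 1.0892
FG = 259/(259 − 1.8) = 1.0070
ABV = (1.0892 − 1.0070)·131.25

10.7825 % ABV


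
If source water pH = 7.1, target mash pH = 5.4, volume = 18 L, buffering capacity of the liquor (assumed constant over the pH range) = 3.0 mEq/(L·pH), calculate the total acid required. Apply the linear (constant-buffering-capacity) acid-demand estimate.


acid = buffering capacity · (pH_source − pH_target) · V
acid = 3.0 · (7.1 − 5.4) · 18

91.8000 mEq


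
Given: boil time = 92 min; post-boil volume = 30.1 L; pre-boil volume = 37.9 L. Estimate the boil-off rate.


rate = (V_pre − V_post) / (t_min/60)
rate = (37.9 − 30.1) / (92/60)

5.0870 L/hr


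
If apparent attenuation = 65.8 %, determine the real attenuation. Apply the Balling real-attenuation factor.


RA = AA · 0.8192
RA = 65.8 · 0.8192

53.9034 %


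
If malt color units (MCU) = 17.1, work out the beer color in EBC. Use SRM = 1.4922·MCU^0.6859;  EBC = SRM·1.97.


SRM = 1.4922·17.1^0.6859 = 10.4602
EBC = 10.4602·1.97

20.6066 EBC


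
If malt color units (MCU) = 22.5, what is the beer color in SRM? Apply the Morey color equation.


SRM = 1.4922 · MCU^0.6859
SRM = 1.4922 · 22.5^0.6859

12.6267 SRM


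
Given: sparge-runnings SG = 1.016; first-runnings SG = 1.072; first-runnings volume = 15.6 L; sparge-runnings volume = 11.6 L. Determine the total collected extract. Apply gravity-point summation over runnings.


total = Σ (SG_i − 1)·1000·V_i
first = (1.072 − 1)·1000·15.6 = 1123.2000
sparge = (1.016 − 1)·1000·11.6 = 185.6000
total = 1123.2000 + 185.6000

1308.8000 gravity·L


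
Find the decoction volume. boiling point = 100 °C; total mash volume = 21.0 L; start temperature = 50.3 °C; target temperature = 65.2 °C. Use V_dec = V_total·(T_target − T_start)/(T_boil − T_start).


V_dec = 21.0·(65.2 − 50.3)/(100 − 50.3)

6.2958 L


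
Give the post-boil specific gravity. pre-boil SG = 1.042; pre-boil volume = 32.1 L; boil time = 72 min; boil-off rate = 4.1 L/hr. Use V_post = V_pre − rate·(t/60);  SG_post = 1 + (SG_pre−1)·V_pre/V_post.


V_post = 32.1 − 4.1·(72/60) = 27.1800
SG_post = 1 + (1.042 − 1)·32.1/27.1800

1.0496


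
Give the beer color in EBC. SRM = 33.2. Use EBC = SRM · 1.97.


EBC = 33.2 · 1.97

65.4040 EBC


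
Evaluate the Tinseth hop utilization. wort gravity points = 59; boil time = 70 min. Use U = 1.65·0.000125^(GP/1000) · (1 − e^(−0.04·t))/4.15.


bigness = 1.65·0.000125^(59/1000) = 0.9710
boil_factor = (1 − e^(−0.04·70))/4.15 = 0.2263
U = 0.9710 · 0.2263

0.2197


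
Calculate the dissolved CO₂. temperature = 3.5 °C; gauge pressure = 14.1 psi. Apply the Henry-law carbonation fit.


vols = (P + 14.695)·(0.01821 + 0.09011·e^(−0.04·T))
vols = (14.1 + 14.695)·(0.01821 + 0.09011·e^(−0.04·3.5))

2.7801 volumes


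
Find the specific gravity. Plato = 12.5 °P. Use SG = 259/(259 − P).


SG = 259/(259 − 12.5)

1.0507


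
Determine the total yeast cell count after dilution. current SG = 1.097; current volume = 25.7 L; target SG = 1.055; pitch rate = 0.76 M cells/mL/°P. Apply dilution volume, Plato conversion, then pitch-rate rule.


V_w = V·((SG_c−1)/(SG_t−1)−1);  °P = 259 − 259/SG_t;  cells = rate·(V+V_w)·°P
V_w = 25.7·((1.097−1)/(1.055−1)−1) = 19.6255
V_final = 25.7 + 19.6255 = 45.3255
°P = 259 − 259/1.055 = 13.5024
cells = 0.76·45.3255·13.5024

465.1208 billion cells


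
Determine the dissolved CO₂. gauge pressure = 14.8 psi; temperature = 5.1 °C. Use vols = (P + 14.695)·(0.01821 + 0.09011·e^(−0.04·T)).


vols = (14.8 + 14.695)·(0.01821 + 0.09011·e^(−0.04·5.1))

2.7044 volumes


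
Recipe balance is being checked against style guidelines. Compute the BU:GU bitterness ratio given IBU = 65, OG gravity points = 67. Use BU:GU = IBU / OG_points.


BU:GU = 65 / 67

0.9701


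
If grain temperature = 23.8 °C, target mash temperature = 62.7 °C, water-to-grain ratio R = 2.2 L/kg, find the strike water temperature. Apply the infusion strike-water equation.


T_strike = (0.41/R)·(T_mash − T_grain) + T_mash
T_strike = (0.41/2.2)·(62.7 − 23.8) + 62.7

69.9495 °C


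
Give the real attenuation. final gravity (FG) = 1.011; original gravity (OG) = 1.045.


AA = (OG−FG)/(OG−1)·100;  RA = AA·0.8192
AA = (1.045 − 1.011)/(1.045 − 1)·100 = 75.5556
RA = 75.5556·0.8192

61.8951 %


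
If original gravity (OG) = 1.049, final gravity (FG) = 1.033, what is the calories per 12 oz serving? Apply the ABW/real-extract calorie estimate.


ABW = (OG−FG)·131.25·0.79/FG;  °P = 259 − 259/SG (for OG→OE and FG→AE);  RE = 0.1808·OE + 0.8192·AE;  Cal = (6.9·ABW + 4·(RE−0.1))·FG·3.55
ABW = (1.049 − 1.033)·131.25·0.79/1.033 = 1.6060
OE = 259 − 259/1.049 = 12.0982 °P
AE = 259 − 259/1.033 = 8.2740 °P
RE = 0.1808·12.0982 + 0.8192·8.2740 = 8.9654 °P
Cal = (6.9·1.6060 + 4·(8.9654−0.1))·1.033·3.55

170.6799 kcal


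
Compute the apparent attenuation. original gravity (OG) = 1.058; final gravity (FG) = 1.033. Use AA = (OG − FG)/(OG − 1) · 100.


AA = (1.058 − 1.033)/(1.058 − 1) · 100

43.1034 %


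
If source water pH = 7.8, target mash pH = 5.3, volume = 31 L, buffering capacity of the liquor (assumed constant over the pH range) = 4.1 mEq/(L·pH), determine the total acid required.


acid = buffering capacity · (pH_source − pH_target) · V
acid = 4.1 · (7.8 − 5.3) · 31

317.7500 mEq


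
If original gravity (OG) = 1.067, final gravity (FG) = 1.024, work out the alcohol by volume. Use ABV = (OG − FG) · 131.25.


ABV = (1.067 − 1.024) · 131.25

5.6437 % ABV


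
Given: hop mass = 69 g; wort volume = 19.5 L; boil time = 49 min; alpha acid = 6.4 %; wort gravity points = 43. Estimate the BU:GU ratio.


U = 1.65·0.000125^(GP/1000)·(1−e^(−0.04t))/4.15;  IBU = (α/100)·m·U·1000/V;  BU:GU = IBU/GP
U = 1.65·0.000125^(43/1000)·(1−e^(−0.04·49))/4.15 = 0.2321
IBU = (6.4/100)·69·0.2321·1000/19.5 = 52.5608
BU:GU = 52.5608/43

1.2223


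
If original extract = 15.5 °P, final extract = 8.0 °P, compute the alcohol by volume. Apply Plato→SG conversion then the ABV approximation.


SG = 259/(259 − P);  ABV = (OG − FG)·131.25
OG = 259/(259 − 15.5) = 1.0637
FG = 259/(259 − 8.0) = 1.0319
ABV = (1.0637 − 1.0319)·131.25

4.1715 % ABV


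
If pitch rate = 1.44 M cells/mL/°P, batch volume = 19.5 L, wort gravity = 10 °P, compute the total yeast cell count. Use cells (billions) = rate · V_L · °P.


cells = 1.44 · 19.5 · 10

280.8000 billion cells


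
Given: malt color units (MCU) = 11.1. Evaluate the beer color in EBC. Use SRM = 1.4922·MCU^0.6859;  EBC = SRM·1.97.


SRM = 1.4922·11.1^0.6859 = 7.7770
EBC = 7.7770·1.97

15.3208 EBC


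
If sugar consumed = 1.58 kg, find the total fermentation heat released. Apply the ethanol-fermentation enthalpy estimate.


Q = m_sugar · 590 kJ/kg
Q = 1.58 · 590

932.2000 kJ


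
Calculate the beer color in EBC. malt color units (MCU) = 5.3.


SRM = 1.4922·MCU^0.6859;  EBC = SRM·1.97
SRM = 1.4922·5.3^0.6859 = 4.6839
EBC = 4.6839·1.97

9.2273 EBC


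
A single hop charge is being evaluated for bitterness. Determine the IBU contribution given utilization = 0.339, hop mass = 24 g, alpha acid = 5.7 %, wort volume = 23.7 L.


IBU = (α/100)·mass·U·1000 / V
IBU = (5.7/100)·24·0.339·1000 / 23.7

19.5676 IBU


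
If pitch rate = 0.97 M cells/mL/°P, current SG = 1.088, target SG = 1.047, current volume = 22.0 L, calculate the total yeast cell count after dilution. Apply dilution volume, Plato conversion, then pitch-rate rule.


V_w = V·((SG_c−1)/(SG_t−1)−1);  °P = 259 − 259/SG_t;  cells = rate·(V+V_w)·°P
V_w = 22.0·((1.088−1)/(1.047−1)−1) = 19.1915
V_final = 22.0 + 19.1915 = 41.1915
°P = 259 − 259/1.047 = 11.6266
cells = 0.97·41.1915·11.6266

464.5475 billion cells


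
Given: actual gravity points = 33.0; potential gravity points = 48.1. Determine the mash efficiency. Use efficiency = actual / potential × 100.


efficiency = 33.0 / 48.1 × 100

68.6071 %


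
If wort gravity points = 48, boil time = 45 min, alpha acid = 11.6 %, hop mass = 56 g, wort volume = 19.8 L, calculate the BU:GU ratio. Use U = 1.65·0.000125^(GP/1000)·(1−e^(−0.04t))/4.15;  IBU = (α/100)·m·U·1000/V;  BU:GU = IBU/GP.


U = 1.65·0.000125^(48/1000)·(1−e^(−0.04·45))/4.15 = 0.2156
IBU = (11.6/100)·56·0.2156·1000/19.8 = 70.7293
BU:GU = 70.7293/48

1.4735


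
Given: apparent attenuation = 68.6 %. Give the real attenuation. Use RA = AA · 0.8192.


RA = 68.6 · 0.8192

56.1971 %


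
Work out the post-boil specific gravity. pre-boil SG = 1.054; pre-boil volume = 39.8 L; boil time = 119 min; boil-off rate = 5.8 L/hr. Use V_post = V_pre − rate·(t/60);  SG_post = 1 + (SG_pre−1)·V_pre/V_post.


V_post = 39.8 − 5.8·(119/60) = 28.2967
SG_post = 1 + (1.054 − 1)·39.8/28.2967

1.0760


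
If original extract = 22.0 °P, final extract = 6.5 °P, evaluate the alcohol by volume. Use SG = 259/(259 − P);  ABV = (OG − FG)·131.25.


OG = 259/(259 − 22.0) = 1.0928
FG = 259/(259 − 6.5) = 1.0257
ABV = (1.0928 − 1.0257)·131.25

8.8048 % ABV


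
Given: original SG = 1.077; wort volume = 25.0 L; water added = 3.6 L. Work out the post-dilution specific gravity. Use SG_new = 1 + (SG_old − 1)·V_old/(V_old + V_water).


pts = (1.077 − 1)·1000·25.0/(25.0 + 3.6) = 67.3077
SG_new = 1 + 67.3077/1000

1.0673


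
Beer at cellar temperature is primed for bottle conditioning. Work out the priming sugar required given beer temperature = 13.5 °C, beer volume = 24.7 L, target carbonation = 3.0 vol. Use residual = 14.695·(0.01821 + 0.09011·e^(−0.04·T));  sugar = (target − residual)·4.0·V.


residual = 14.695·(0.01821 + 0.09011·e^(−0.04·13.5)) = 1.0393
sugar = (3.0 − 1.0393)·4.0·24.7

193.7219 g


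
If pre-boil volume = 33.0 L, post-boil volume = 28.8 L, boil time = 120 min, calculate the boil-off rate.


rate = (V_pre − V_post) / (t_min/60)
rate = (33.0 − 28.8) / (120/60)

2.1000 L/hr


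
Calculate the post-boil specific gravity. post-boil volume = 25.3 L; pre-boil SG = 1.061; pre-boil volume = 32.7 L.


SG_post = 1 + (SG_pre − 1)·V_pre/V_post
pts_pre = (1.061 − 1)·1000 = 61.0000
pts_post = 61.0000·32.7/25.3 = 78.8419
SG_post = 1 + 78.8419/1000

1.0788


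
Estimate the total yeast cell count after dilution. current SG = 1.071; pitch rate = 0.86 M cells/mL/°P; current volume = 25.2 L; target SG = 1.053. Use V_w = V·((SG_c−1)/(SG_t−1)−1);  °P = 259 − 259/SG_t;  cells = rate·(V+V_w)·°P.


V_w = 25.2·((1.071−1)/(1.053−1)−1) = 8.5585
V_final = 25.2 + 8.5585 = 33.7585
°P = 259 − 259/1.053 = 13.0361
cells = 0.86·33.7585·13.0361

378.4676 billion cells


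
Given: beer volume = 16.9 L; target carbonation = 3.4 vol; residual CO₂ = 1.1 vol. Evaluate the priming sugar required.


sugar = (target − residual)·4.0·V
sugar = (3.4 − 1.1)·4.0·16.9

155.4800 g


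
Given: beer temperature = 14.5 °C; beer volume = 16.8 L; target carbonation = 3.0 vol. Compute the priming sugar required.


residual = 14.695·(0.01821 + 0.09011·e^(−0.04·T));  sugar = (target − residual)·4.0·V
residual = 14.695·(0.01821 + 0.09011·e^(−0.04·14.5)) = 1.0090
sugar = (3.0 − 1.0090)·4.0·16.8

133.7956 g


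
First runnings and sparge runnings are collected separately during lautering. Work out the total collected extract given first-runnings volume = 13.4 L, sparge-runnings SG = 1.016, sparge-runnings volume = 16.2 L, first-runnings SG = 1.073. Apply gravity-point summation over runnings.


total = Σ (SG_i − 1)·1000·V_i
first = (1.073 − 1)·1000·13.4 = 978.2000
sparge = (1.016 − 1)·1000·16.2 = 259.2000
total = 978.2000 + 259.2000

1237.4000 gravity·L


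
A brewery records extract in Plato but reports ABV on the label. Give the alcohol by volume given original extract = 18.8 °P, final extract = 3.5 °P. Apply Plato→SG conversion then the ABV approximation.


SG = 259/(259 − P);  ABV = (OG − FG)·131.25
OG = 259/(259 − 18.8) = 1.0783
FG = 259/(259 − 3.5) = 1.0137
ABV = (1.0783 − 1.0137)·131.25

8.4747 % ABV


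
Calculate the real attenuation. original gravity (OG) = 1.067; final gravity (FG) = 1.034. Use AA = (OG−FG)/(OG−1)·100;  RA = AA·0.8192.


AA = (1.067 − 1.034)/(1.067 − 1)·100 = 49.2537
RA = 49.2537·0.8192

40.3487 %


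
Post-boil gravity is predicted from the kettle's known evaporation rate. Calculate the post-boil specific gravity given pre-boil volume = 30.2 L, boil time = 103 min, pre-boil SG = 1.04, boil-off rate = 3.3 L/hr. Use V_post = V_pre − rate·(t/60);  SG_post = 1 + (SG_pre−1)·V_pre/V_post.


V_post = 30.2 − 3.3·(103/60) = 24.5350
SG_post = 1 + (1.04 − 1)·30.2/24.5350

1.0492


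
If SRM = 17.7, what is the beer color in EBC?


EBC = SRM · 1.97
EBC = 17.7 · 1.97

34.8690 EBC


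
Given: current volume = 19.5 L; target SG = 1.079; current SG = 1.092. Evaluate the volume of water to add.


V_water = V·((SG_curr − 1)/(SG_target − 1) − 1)
V_water = 19.5·((1.092 − 1)/(1.079 − 1) − 1)

3.2089 L


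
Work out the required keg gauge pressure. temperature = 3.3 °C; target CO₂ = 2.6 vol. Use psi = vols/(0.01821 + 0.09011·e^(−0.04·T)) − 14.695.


psi = 2.6/(0.01821 + 0.09011·e^(−0.04·3.3)) − 14.695

12.0603 psi


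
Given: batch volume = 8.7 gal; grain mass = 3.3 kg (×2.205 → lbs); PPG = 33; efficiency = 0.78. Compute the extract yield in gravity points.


points = lbs × PPG × eff / vol
lbs = 3.3 × 2.205 = 7.2765
points = 7.2765 × 33 × 0.78 / 8.7

21.5284 points


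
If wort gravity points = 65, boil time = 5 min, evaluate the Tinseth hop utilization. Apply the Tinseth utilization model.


U = 1.65·0.000125^(GP/1000) · (1 − e^(−0.04·t))/4.15
bigness = 1.65·0.000125^(65/1000) = 0.9200
boil_factor = (1 − e^(−0.04·5))/4.15 = 0.0437
U = 0.9200 · 0.0437

0.0402


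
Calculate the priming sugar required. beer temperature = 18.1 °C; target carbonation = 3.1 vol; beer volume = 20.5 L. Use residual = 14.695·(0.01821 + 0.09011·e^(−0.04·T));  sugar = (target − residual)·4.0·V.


residual = 14.695·(0.01821 + 0.09011·e^(−0.04·18.1)) = 0.9096
sugar = (3.1 − 0.9096)·4.0·20.5

179.6158 g


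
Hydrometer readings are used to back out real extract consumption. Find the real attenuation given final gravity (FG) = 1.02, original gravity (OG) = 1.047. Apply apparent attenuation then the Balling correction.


AA = (OG−FG)/(OG−1)·100;  RA = AA·0.8192
AA = (1.047 − 1.02)/(1.047 − 1)·100 = 57.4468
RA = 57.4468·0.8192

47.0604 %


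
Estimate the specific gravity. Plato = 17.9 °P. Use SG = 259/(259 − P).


SG = 259/(259 − 17.9)

1.0742


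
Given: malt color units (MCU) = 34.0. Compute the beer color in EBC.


SRM = 1.4922·MCU^0.6859;  EBC = SRM·1.97
SRM = 1.4922·34.0^0.6859 = 16.7598
EBC = 16.7598·1.97

33.0168 EBC


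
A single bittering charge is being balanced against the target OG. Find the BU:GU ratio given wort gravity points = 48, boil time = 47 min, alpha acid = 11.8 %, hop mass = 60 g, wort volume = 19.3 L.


U = 1.65·0.000125^(GP/1000)·(1−e^(−0.04t))/4.15;  IBU = (α/100)·m·U·1000/V;  BU:GU = IBU/GP
U = 1.65·0.000125^(48/1000)·(1−e^(−0.04·47))/4.15 = 0.2189
IBU = (11.8/100)·60·0.2189·1000/19.3 = 80.2892
BU:GU = 80.2892/48

1.6727


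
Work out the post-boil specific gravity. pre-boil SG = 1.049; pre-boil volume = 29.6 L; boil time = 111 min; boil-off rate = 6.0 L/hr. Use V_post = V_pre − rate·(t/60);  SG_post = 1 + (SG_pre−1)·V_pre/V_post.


V_post = 29.6 − 6.0·(111/60) = 18.5000
SG_post = 1 + (1.049 − 1)·29.6/18.5000

1.0784


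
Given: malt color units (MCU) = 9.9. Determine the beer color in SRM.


SRM = 1.4922 · MCU^0.6859
SRM = 1.4922 · 9.9^0.6859

7.1901 SRM


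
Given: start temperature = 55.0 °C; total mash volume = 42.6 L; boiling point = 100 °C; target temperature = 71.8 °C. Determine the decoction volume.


V_dec = V_total·(T_target − T_start)/(T_boil − T_start)
V_dec = 42.6·(71.8 − 55.0)/(100 − 55.0)

15.9040 L


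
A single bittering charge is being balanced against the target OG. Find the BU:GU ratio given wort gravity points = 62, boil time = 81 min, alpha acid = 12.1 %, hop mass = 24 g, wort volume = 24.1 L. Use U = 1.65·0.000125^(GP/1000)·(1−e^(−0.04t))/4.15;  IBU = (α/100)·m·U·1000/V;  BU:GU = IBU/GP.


U = 1.65·0.000125^(62/1000)·(1−e^(−0.04·81))/4.15 = 0.2188
IBU = (12.1/100)·24·0.2188·1000/24.1 = 26.3678
BU:GU = 26.3678/62

0.4253


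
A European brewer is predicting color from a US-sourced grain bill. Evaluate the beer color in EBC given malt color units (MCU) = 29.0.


SRM = 1.4922·MCU^0.6859;  EBC = SRM·1.97
SRM = 1.4922·29.0^0.6859 = 15.0275
EBC = 15.0275·1.97

29.6041 EBC


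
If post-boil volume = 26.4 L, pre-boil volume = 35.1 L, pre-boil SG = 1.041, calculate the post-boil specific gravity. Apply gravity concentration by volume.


SG_post = 1 + (SG_pre − 1)·V_pre/V_post
pts_pre = (1.041 − 1)·1000 = 41.0000
pts_post = 41.0000·35.1/26.4 = 54.5114
SG_post = 1 + 54.5114/1000

1.0545


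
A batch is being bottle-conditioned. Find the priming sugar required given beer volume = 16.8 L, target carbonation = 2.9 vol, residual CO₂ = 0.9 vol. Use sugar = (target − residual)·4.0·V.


sugar = (2.9 − 0.9)·4.0·16.8

134.4000 g


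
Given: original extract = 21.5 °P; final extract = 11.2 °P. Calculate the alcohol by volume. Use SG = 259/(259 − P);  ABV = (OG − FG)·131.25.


OG = 259/(259 − 21.5) = 1.0905
FG = 259/(259 − 11.2) = 1.0452
ABV = (1.0905 − 1.0452)·131.25

5.9494 % ABV


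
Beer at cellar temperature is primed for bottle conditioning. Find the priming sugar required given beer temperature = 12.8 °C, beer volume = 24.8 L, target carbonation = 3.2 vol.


residual = 14.695·(0.01821 + 0.09011·e^(−0.04·T));  sugar = (target − residual)·4.0·V
residual = 14.695·(0.01821 + 0.09011·e^(−0.04·12.8)) = 1.0612
sugar = (3.2 − 1.0612)·4.0·24.8

212.1726 g


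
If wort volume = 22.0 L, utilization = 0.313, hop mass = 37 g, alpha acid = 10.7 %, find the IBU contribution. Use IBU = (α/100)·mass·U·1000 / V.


IBU = (10.7/100)·37·0.313·1000 / 22.0

56.3258 IBU


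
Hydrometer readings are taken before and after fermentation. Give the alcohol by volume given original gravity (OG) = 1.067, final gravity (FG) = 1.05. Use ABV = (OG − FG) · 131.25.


ABV = (1.067 − 1.05) · 131.25

2.2312 % ABV


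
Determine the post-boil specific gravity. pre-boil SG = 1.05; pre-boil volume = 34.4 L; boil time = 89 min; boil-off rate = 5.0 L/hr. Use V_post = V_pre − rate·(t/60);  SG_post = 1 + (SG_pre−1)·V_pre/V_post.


V_post = 34.4 − 5.0·(89/60) = 26.9833
SG_post = 1 + (1.05 − 1)·34.4/26.9833

1.0637


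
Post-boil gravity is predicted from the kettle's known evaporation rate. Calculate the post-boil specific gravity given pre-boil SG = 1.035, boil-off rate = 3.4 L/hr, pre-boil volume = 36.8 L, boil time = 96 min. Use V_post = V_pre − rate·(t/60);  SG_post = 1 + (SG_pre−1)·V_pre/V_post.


V_post = 36.8 − 3.4·(96/60) = 31.3600
SG_post = 1 + (1.035 − 1)·36.8/31.3600

1.0411


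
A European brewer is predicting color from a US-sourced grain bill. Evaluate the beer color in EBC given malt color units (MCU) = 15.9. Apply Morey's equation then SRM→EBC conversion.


SRM = 1.4922·MCU^0.6859;  EBC = SRM·1.97
SRM = 1.4922·15.9^0.6859 = 9.9510
EBC = 9.9510·1.97

19.6034 EBC


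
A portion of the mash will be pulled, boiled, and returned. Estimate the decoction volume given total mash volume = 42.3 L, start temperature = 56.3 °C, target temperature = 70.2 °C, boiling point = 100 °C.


V_dec = V_total·(T_target − T_start)/(T_boil − T_start)
V_dec = 42.3·(70.2 − 56.3)/(100 − 56.3)

13.4547 L


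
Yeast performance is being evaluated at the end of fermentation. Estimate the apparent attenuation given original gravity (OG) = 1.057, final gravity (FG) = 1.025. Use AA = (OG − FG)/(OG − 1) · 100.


AA = (1.057 − 1.025)/(1.057 − 1) · 100

56.1404 %


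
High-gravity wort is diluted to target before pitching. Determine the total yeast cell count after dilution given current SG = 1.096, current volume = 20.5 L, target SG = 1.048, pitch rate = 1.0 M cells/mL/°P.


V_w = V·((SG_c−1)/(SG_t−1)−1);  °P = 259 − 259/SG_t;  cells = rate·(V+V_w)·°P
V_w = 20.5·((1.096−1)/(1.048−1)−1) = 20.5000
V_final = 20.5 + 20.5000 = 41.0000
°P = 259 − 259/1.048 = 11.8626
cells = 1.0·41.0000·11.8626

486.3664 billion cells


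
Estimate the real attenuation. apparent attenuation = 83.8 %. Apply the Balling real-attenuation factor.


RA = AA · 0.8192
RA = 83.8 · 0.8192

68.6490 %


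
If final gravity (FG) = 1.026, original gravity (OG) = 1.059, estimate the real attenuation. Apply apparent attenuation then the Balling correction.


AA = (OG−FG)/(OG−1)·100;  RA = AA·0.8192
AA = (1.059 − 1.026)/(1.059 − 1)·100 = 55.9322
RA = 55.9322·0.8192

45.8197 %


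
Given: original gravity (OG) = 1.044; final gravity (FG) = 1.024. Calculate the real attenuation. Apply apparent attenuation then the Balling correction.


AA = (OG−FG)/(OG−1)·100;  RA = AA·0.8192
AA = (1.044 − 1.024)/(1.044 − 1)·100 = 45.4545
RA = 45.4545·0.8192

37.2364 %


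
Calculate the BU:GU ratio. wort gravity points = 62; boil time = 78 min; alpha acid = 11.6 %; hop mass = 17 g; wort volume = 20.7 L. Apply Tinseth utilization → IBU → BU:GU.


U = 1.65·0.000125^(GP/1000)·(1−e^(−0.04t))/4.15;  IBU = (α/100)·m·U·1000/V;  BU:GU = IBU/GP
U = 1.65·0.000125^(62/1000)·(1−e^(−0.04·78))/4.15 = 0.2177
IBU = (11.6/100)·17·0.2177·1000/20.7 = 20.7380
BU:GU = 20.7380/62

0.3345


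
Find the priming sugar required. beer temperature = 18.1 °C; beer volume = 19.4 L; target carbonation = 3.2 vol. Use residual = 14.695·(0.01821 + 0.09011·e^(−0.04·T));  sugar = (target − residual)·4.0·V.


residual = 14.695·(0.01821 + 0.09011·e^(−0.04·18.1)) = 0.9096
sugar = (3.2 − 0.9096)·4.0·19.4

177.7378 g


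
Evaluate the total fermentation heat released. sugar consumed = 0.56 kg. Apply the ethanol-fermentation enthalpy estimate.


Q = m_sugar · 590 kJ/kg
Q = 0.56 · 590

330.4000 kJ


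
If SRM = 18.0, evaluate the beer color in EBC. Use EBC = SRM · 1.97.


EBC = 18.0 · 1.97

35.4600 EBC


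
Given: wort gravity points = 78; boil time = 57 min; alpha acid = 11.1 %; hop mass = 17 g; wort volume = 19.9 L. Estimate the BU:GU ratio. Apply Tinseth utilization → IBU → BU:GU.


U = 1.65·0.000125^(GP/1000)·(1−e^(−0.04t))/4.15;  IBU = (α/100)·m·U·1000/V;  BU:GU = IBU/GP
U = 1.65·0.000125^(78/1000)·(1−e^(−0.04·57))/4.15 = 0.1771
IBU = (11.1/100)·17·0.1771·1000/19.9 = 16.7901
BU:GU = 16.7901/78

0.2153


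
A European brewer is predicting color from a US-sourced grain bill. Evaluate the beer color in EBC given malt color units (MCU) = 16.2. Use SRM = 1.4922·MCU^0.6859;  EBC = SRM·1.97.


SRM = 1.4922·16.2^0.6859 = 10.0794
EBC = 10.0794·1.97

19.8564 EBC


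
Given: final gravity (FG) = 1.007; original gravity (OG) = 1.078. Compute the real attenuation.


AA = (OG−FG)/(OG−1)·100;  RA = AA·0.8192
AA = (1.078 − 1.007)/(1.078 − 1)·100 = 91.0256
RA = 91.0256·0.8192

74.5682 %


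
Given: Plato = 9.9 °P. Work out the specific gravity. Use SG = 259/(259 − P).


SG = 259/(259 − 9.9)

1.0397


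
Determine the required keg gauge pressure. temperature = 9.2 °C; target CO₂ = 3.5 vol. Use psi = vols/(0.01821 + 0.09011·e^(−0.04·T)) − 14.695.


psi = 3.5/(0.01821 + 0.09011·e^(−0.04·9.2)) − 14.695

28.7419 psi


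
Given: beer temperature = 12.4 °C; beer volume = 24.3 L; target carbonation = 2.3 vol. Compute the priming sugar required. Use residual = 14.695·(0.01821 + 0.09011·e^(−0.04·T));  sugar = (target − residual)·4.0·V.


residual = 14.695·(0.01821 + 0.09011·e^(−0.04·12.4)) = 1.0740
sugar = (2.3 − 1.0740)·4.0·24.3

119.1708 g


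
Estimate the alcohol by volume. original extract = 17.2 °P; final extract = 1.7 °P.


SG = 259/(259 − P);  ABV = (OG − FG)·131.25
OG = 259/(259 − 17.2) = 1.0711
FG = 259/(259 − 1.7) = 1.0066
ABV = (1.0711 − 1.0066)·131.25

8.4690 % ABV


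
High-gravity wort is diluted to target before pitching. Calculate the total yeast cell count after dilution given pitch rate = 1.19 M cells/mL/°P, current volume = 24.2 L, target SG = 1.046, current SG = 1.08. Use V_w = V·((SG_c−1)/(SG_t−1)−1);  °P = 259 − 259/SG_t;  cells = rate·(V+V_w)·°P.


V_w = 24.2·((1.08−1)/(1.046−1)−1) = 17.8870
V_final = 24.2 + 17.8870 = 42.0870
°P = 259 − 259/1.046 = 11.3901
cells = 1.19·42.0870·11.3901

570.4537 billion cells


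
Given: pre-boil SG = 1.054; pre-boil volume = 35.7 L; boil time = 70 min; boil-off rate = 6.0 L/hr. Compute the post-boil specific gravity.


V_post = V_pre − rate·(t/60);  SG_post = 1 + (SG_pre−1)·V_pre/V_post
V_post = 35.7 − 6.0·(70/60) = 28.7000
SG_post = 1 + (1.054 − 1)·35.7/28.7000

1.0672


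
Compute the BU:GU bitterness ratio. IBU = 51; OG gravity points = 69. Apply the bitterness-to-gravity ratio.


BU:GU = IBU / OG_points
BU:GU = 51 / 69

0.7391


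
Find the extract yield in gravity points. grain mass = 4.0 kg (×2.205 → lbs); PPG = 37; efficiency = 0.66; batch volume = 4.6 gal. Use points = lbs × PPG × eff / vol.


lbs = 4.0 × 2.205 = 8.8200
points = 8.8200 × 37 × 0.66 / 4.6

46.8227 points


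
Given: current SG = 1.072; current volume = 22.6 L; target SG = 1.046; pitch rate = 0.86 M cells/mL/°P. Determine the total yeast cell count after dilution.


V_w = V·((SG_c−1)/(SG_t−1)−1);  °P = 259 − 259/SG_t;  cells = rate·(V+V_w)·°P
V_w = 22.6·((1.072−1)/(1.046−1)−1) = 12.7739
V_final = 22.6 + 12.7739 = 35.3739
°P = 259 − 259/1.046 = 11.3901
cells = 0.86·35.3739·11.3901

346.5034 billion cells


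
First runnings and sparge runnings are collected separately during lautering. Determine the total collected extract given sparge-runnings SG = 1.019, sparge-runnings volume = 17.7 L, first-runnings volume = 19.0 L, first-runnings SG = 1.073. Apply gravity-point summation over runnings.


total = Σ (SG_i − 1)·1000·V_i
first = (1.073 − 1)·1000·19.0 = 1387.0000
sparge = (1.019 − 1)·1000·17.7 = 336.3000
total = 1387.0000 + 336.3000

1723.3000 gravity·L


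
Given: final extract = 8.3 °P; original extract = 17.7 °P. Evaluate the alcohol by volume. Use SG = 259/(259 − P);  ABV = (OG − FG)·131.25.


OG = 259/(259 − 17.7) = 1.0734
FG = 259/(259 − 8.3) = 1.0331
ABV = (1.0734 − 1.0331)·131.25

5.2822 % ABV


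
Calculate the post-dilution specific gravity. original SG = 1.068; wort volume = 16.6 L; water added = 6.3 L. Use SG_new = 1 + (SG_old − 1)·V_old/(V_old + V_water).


pts = (1.068 − 1)·1000·16.6/(16.6 + 6.3) = 49.2926
SG_new = 1 + 49.2926/1000

1.0493


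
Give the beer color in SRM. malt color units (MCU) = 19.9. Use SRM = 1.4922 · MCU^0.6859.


SRM = 1.4922 · 19.9^0.6859

11.6067 SRM


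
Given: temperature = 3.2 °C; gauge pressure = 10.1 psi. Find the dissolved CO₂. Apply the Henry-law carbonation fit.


vols = (P + 14.695)·(0.01821 + 0.09011·e^(−0.04·T))
vols = (10.1 + 14.695)·(0.01821 + 0.09011·e^(−0.04·3.2))

2.4174 volumes


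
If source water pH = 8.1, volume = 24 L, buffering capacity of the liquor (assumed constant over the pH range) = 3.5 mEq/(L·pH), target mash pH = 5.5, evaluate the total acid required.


acid = buffering capacity · (pH_source − pH_target) · V
acid = 3.5 · (8.1 − 5.5) · 24

218.4000 mEq


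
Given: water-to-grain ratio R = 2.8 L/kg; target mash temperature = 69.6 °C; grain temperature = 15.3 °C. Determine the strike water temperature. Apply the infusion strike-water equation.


T_strike = (0.41/R)·(T_mash − T_grain) + T_mash
T_strike = (0.41/2.8)·(69.6 − 15.3) + 69.6

77.5511 °C


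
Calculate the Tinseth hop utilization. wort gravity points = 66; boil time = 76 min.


U = 1.65·0.000125^(GP/1000) · (1 − e^(−0.04·t))/4.15
bigness = 1.65·0.000125^(66/1000) = 0.9118
boil_factor = (1 − e^(−0.04·76))/4.15 = 0.2294
U = 0.9118 · 0.2294

0.2092
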